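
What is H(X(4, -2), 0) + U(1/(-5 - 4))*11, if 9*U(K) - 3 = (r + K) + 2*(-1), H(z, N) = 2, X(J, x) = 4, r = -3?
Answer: -47/81 ≈ -0.58025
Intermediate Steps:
U(K) = -2/9 + K/9 (U(K) = 1/3 + ((-3 + K) + 2*(-1))/9 = 1/3 + ((-3 + K) - 2)/9 = 1/3 + (-5 + K)/9 = 1/3 + (-5/9 + K/9) = -2/9 + K/9)
H(X(4, -2), 0) + U(1/(-5 - 4))*11 = 2 + (-2/9 + 1/(9*(-5 - 4)))*11 = 2 + (-2/9 + (1/9)/(-9))*11 = 2 + (-2/9 + (1/9)*(-1/9))*11 = 2 + (-2/9 - 1/81)*11 = 2 - 19/81*11 = 2 - 209/81 = -47/81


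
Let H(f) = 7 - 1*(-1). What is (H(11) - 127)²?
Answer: 14161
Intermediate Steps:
H(f) = 8 (H(f) = 7 + 1 = 8)
(H(11) - 127)² = (8 - 127)² = (-119)² = 14161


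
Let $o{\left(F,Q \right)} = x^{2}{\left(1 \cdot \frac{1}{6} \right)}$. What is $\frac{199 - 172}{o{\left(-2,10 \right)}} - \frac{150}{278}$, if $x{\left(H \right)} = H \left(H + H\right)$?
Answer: $\frac{1215897}{139} \approx 8747.5$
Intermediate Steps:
$x{\left(H \right)} = 2 H^{2}$ ($x{\left(H \right)} = H 2 H = 2 H^{2}$)
$o{\left(F,Q \right)} = \frac{1}{324}$ ($o{\left(F,Q \right)} = \left(2 \left(1 \cdot \frac{1}{6}\right)^{2}\right)^{2} = \left(\frac{2}{36}\right)^{2} = \left(2 \cdot \frac{1}{36}\right)^{2} = \left(\frac{1}{18}\right)^{2} = \frac{1}{324}$)
$\frac{199 - 172}{o{\left(-2,10 \right)}} - \frac{150}{278} = \left(199 - 172\right) \frac{1}{\frac{1}{324}} - \frac{150}{278} = 27 \cdot 324 - \frac{75}{139} = 8748 - \frac{75}{139} = \frac{1215897}{139}$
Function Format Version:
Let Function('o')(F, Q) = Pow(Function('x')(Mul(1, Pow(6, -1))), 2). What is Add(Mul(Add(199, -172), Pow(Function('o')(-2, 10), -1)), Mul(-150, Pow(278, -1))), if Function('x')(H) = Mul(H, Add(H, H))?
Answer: Rational(1215897, 139) ≈ 8747.5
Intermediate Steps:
Function('x')(H) = Mul(2, Pow(H, 2)) (Function('x')(H) = Mul(H, Mul(2, H)) = Mul(2, Pow(H, 2)))
Function('o')(F, Q) = Rational(1, 324) (Function('o')(F, Q) = Pow(Mul(2, Pow(Mul(1, Pow(6, -1)), 2)), 2) = Pow(Mul(2, Pow(Mul(1, Rational(1, 6)), 2)), 2) = Pow(Mul(2, Pow(Rational(1, 6), 2)), 2) = Pow(Mul(2, Rational(1, 36)), 2) = Pow(Rational(1, 18), 2) = Rational(1, 324))
Add(Mul(Add(199, -172), Pow(Function('o')(-2, 10), -1)), Mul(-150, Pow(278, -1))) = Add(Mul(Add(199, -172), Pow(Rational(1, 324), -1)), Mul(-150, Pow(278, -1))) = Add(Mul(27, 324), Mul(-150, Rational(1, 278))) = Add(8748, Rational(-75, 139)) = Rational(1215897, 139)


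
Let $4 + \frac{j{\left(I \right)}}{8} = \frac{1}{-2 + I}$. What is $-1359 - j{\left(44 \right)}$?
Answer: $- \frac{27871}{21} \approx -1327.2$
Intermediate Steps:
$j{\left(I \right)} = -32 + \frac{8}{-2 + I}$
$-1359 - j{\left(44 \right)} = -1359 - \frac{8 \left(9 - 176\right)}{-2 + 44} = -1359 - \frac{8 \left(9 - 176\right)}{42} = -1359 - 8 \cdot \frac{1}{42} \left(-167\right) = -1359 - - \frac{668}{21} = -1359 + \frac{668}{21} = - \frac{27871}{21}$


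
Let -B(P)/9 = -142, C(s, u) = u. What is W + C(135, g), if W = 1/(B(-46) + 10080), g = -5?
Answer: -56789/11358 ≈ -4.9999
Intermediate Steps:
B(P) = 1278 (B(P) = -9*(-142) = 1278)
W = 1/11358 (W = 1/(1278 + 10080) = 1/11358 ≈ 8.8044e-5)
W + C(135, g) = 1/11358 - 5 = -56789/11358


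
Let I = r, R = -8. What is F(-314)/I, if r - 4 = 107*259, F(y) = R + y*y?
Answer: 98588/27717 ≈ 3.5569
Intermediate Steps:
F(y) = -8 + y² (F(y) = -8 + y*y = -8 + y²)
r = 27717 (r = 4 + 107*259 = 4 + 27713 = 27717)
I = 27717
F(-314)/I = (-8 + (-314)²)/27717 = (-8 + 98596)*(1/27717) = 98588*(1/27717) = 98588/27717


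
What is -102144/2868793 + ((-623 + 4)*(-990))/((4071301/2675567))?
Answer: 4703713361870513766/11679719809693 ≈ 4.0273e+5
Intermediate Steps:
-102144/2868793 + ((-623 + 4)*(-990))/((4071301/2675567)) = -102144*1/2868793 + (-619*(-990))/((4071301*(1/2675567))) = -102144/2868793 + 612810/(4071301/2675567) = -102144/2868793 + 612810*(2675567/4071301) = -102144/2868793 + 1639614213270/4071301 = 4703713361870513766/11679719809693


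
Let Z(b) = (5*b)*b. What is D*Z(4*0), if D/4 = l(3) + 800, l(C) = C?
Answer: 0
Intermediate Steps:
D = 3212 (D = 4*(3 + 800) = 4*803 = 3212)
Z(b) = 5*b**2
D*Z(4*0) = 3212*(5*(4*0)**2) = 3212*(5*0**2) = 3212*(5*0) = 3212*0 = 0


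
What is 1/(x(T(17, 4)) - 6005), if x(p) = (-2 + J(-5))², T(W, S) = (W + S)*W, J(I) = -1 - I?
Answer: -1/6001 ≈ -0.00016664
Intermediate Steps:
T(W, S) = W*(S + W) (T(W, S) = (S + W)*W = W*(S + W))
x(p) = 4 (x(p) = (-2 + (-1 - 1*(-5)))² = (-2 + (-1 + 5))² = (-2 + 4)² = 2² = 4)
1/(x(T(17, 4)) - 6005) = 1/(4 - 6005) = 1/(-6001) = -1/6001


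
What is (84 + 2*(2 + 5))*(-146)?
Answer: -14308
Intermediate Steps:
(84 + 2*(2 + 5))*(-146) = (84 + 2*7)*(-146) = (84 + 14)*(-146) = 98*(-146) = -14308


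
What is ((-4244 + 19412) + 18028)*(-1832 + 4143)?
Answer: 76715956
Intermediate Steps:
((-4244 + 19412) + 18028)*(-1832 + 4143) = (15168 + 18028)*2311 = 33196*2311 = 76715956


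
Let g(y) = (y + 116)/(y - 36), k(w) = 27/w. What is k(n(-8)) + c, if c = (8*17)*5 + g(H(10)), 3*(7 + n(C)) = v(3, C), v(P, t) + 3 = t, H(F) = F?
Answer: 279811/416 ≈ 672.62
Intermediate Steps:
v(P, t) = -3 + t
n(C) = -8 + C/3 (n(C) = -7 + (-3 + C)/3 = -7 + (-1 + C/3) = -8 + C/3)
g(y) = (116 + y)/(-36 + y)
c = 8777/13 (c = (8*17)*5 + (116 + 10)/(-36 + 10) = 136*5 + 126/(-26) = 680 - 1/26*126 = 680 - 63/13 = 8777/13 ≈ 675.15)
k(n(-8)) + c = 27/(-8 + (⅓)*(-8)) + 8777/13 = 27/(-8 - 8/3) + 8777/13 = 27/(-32/3) + 8777/13 = 27*(-3/32) + 8777/13 = -81/32 + 8777/13 = 279811/416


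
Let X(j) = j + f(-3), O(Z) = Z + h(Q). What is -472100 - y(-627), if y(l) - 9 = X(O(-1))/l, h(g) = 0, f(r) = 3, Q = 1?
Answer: -296012341/627 ≈ -4.7211e+5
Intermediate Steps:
O(Z) = Z (O(Z) = Z + 0 = Z)
X(j) = 3 + j (X(j) = j + 3 = 3 + j)
y(l) = 9 + 2/l (y(l) = 9 + (3 - 1)/l = 9 + 2/l)
-472100 - y(-627) = -472100 - (9 + 2/(-627)) = -472100 - (9 + 2*(-1/627)) = -472100 - (9 - 2/627) = -472100 - 1*5641/627 = -472100 - 5641/627 = -296012341/627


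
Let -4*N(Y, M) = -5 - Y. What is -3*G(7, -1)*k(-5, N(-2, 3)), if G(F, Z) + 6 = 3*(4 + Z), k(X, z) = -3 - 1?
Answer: 36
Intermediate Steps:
N(Y, M) = 5/4 + Y/4 (N(Y, M) = -(-5 - Y)/4 = 5/4 + Y/4)
k(X, z) = -4
G(F, Z) = 6 + 3*Z (G(F, Z) = -6 + 3*(4 + Z) = -6 + (12 + 3*Z) = 6 + 3*Z)
-3*G(7, -1)*k(-5, N(-2, 3)) = -3*(6 + 3*(-1))*(-4) = -3*(6 - 3)*(-4) = -9*(-4) = -3*(-12) = 36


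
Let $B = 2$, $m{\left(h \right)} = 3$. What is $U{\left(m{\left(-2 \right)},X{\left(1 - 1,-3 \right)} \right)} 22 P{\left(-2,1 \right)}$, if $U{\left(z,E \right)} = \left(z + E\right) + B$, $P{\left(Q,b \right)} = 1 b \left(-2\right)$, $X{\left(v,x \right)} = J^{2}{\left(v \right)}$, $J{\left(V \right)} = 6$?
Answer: $-1804$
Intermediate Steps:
$X{\left(v,x \right)} = 36$ ($X{\left(v,x \right)} = 6^{2} = 36$)
$P{\left(Q,b \right)} = - 2 b$ ($P{\left(Q,b \right)} = b \left(-2\right) = - 2 b$)
$U{\left(z,E \right)} = 2 + E + z$ ($U{\left(z,E \right)} = \left(z + E\right) + 2 = \left(E + z\right) + 2 = 2 + E + z$)
$U{\left(m{\left(-2 \right)},X{\left(1 - 1,-3 \right)} \right)} 22 P{\left(-2,1 \right)} = \left(2 + 36 + 3\right) 22 \left(\left(-2\right) 1\right) = 41 \cdot 22 \left(-2\right) = 902 \left(-2\right) = -1804$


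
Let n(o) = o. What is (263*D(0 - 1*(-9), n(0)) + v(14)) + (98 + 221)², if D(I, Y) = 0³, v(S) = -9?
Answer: 101752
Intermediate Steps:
D(I, Y) = 0
(263*D(0 - 1*(-9), n(0)) + v(14)) + (98 + 221)² = (263*0 - 9) + (98 + 221)² = (0 - 9) + 319² = -9 + 101761 = 101752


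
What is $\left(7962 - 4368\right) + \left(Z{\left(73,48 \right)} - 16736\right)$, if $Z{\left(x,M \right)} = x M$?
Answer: $-9638$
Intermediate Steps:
$Z{\left(x,M \right)} = M x$
$\left(7962 - 4368\right) + \left(Z{\left(73,48 \right)} - 16736\right) = \left(7962 - 4368\right) + \left(48 \cdot 73 - 16736\right) = 3594 + \left(3504 - 16736\right) = 3594 - 13232 = -9638$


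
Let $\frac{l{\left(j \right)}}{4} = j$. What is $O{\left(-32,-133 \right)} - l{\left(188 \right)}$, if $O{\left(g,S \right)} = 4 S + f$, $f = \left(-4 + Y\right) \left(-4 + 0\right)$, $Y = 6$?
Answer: $-1292$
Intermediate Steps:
$l{\left(j \right)} = 4 j$
$f = -8$ ($f = \left(-4 + 6\right) \left(-4 + 0\right) = 2 \left(-4\right) = -8$)
$O{\left(g,S \right)} = -8 + 4 S$ ($O{\left(g,S \right)} = 4 S - 8 = -8 + 4 S$)
$O{\left(-32,-133 \right)} - l{\left(188 \right)} = \left(-8 + 4 \left(-133\right)\right) - 4 \cdot 188 = \left(-8 - 532\right) - 752 = -540 - 752 = -1292$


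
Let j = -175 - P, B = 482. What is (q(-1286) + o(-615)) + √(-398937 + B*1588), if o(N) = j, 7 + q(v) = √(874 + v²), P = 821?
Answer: -1003 + √366479 + √1654670 ≈ 888.71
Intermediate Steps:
q(v) = -7 + √(874 + v²)
j = -996 (j = -175 - 1*821 = -175 - 821 = -996)
o(N) = -996
(q(-1286) + o(-615)) + √(-398937 + B*1588) = ((-7 + √(874 + (-1286)²)) - 996) + √(-398937 + 482*1588) = ((-7 + √(874 + 1653796)) - 996) + √(-398937 + 765416) = ((-7 + √1654670) - 996) + √366479 = (-1003 + √1654670) + √366479 = -1003 + √366479 + √1654670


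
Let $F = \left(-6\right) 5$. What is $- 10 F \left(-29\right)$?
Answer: $-8700$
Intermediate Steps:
$F = -30$
$- 10 F \left(-29\right) = \left(-10\right) \left(-30\right) \left(-29\right) = 300 \left(-29\right) = -8700$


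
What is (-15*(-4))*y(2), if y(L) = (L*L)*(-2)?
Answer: -480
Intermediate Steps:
y(L) = -2*L**2 (y(L) = L**2*(-2) = -2*L**2)
(-15*(-4))*y(2) = (-15*(-4))*(-2*2**2) = 60*(-2*4) = 60*(-8) = -480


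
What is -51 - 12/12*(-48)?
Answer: -3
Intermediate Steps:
-51 - 12/12*(-48) = -51 - 12*1/12*(-48) = -51 - 1*(-48) = -51 + 48 = -3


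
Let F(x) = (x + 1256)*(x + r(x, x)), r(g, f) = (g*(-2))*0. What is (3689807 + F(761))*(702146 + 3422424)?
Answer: 21549822360080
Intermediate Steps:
r(g, f) = 0 (r(g, f) = -2*g*0 = 0)
F(x) = x*(1256 + x) (F(x) = (x + 1256)*(x + 0) = (1256 + x)*x = x*(1256 + x))
(3689807 + F(761))*(702146 + 3422424) = (3689807 + 761*(1256 + 761))*(702146 + 3422424) = (3689807 + 761*2017)*4124570 = (3689807 + 1534937)*4124570 = 5224744*4124570 = 21549822360080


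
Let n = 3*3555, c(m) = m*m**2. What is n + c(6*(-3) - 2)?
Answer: 2665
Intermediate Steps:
c(m) = m**3
n = 10665
n + c(6*(-3) - 2) = 10665 + (6*(-3) - 2)**3 = 10665 + (-18 - 2)**3 = 10665 + (-20)**3 = 10665 - 8000 = 2665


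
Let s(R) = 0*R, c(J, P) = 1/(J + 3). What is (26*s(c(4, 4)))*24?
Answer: 0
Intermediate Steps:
c(J, P) = 1/(3 + J)
s(R) = 0
(26*s(c(4, 4)))*24 = (26*0)*24 = 0*24 = 0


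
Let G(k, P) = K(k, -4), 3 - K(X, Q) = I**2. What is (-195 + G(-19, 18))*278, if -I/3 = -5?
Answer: -115926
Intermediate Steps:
I = 15 (I = -3*(-5) = 15)
K(X, Q) = -222 (K(X, Q) = 3 - 1*15**2 = 3 - 1*225 = 3 - 225 = -222)
G(k, P) = -222
(-195 + G(-19, 18))*278 = (-195 - 222)*278 = -417*278 = -115926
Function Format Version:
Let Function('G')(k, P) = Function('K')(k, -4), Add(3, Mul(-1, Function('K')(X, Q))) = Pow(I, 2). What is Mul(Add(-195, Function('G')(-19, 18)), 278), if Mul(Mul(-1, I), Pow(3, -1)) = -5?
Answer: -115926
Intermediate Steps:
I = 15 (I = Mul(-3, -5) = 15)
Function('K')(X, Q) = -222 (Function('K')(X, Q) = Add(3, Mul(-1, Pow(15, 2))) = Add(3, Mul(-1, 225)) = Add(3, -225) = -222)
Function('G')(k, P) = -222
Mul(Add(-195, Function('G')(-19, 18)), 278) = Mul(Add(-195, -222), 278) = Mul(-417, 278) = -115926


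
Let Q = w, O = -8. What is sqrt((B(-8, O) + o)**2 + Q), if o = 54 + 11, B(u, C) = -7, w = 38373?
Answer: sqrt(41737) ≈ 204.30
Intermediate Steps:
o = 65
Q = 38373
sqrt((B(-8, O) + o)**2 + Q) = sqrt((-7 + 65)**2 + 38373) = sqrt(58**2 + 38373) = sqrt(3364 + 38373) = sqrt(41737)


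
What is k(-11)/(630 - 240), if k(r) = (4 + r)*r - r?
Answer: 44/195 ≈ 0.22564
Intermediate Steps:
k(r) = -r + r*(4 + r) (k(r) = r*(4 + r) - r = -r + r*(4 + r))
k(-11)/(630 - 240) = (-11*(3 - 11))/(630 - 240) = (-11*(-8))/390 = (1/390)*88 = 44/195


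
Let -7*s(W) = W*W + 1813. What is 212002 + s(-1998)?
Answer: -2509803/7 ≈ -3.5854e+5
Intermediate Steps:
s(W) = -259 - W²/7 (s(W) = -(W*W + 1813)/7 = -(W² + 1813)/7 = -(1813 + W²)/7 = -259 - W²/7)
212002 + s(-1998) = 212002 + (-259 - ⅐*(-1998)²) = 212002 + (-259 - ⅐*3992004) = 212002 + (-259 - 3992004/7) = 212002 - 3993817/7 = -2509803/7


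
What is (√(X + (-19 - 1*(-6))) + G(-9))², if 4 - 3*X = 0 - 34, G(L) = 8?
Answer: (24 + I*√3)²/9 ≈ 63.667 + 9.2376*I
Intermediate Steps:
X = 38/3 (X = 4/3 - (0 - 34)/3 = 4/3 - ⅓*(-34) = 4/3 + 34/3 = 38/3 ≈ 12.667)
(√(X + (-19 - 1*(-6))) + G(-9))² = (√(38/3 + (-19 - 1*(-6))) + 8)² = (√(38/3 + (-19 + 6)) + 8)² = (√(38/3 - 13) + 8)² = (√(-⅓) + 8)² = (I*√3/3 + 8)² = (8 + I*√3/3)²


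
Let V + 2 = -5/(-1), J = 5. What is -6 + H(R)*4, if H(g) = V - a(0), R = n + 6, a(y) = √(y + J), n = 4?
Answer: 6 - 4*√5 ≈ -2.9443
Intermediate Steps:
a(y) = √(5 + y) (a(y) = √(y + 5) = √(5 + y))
V = 3 (V = -2 - 5/(-1) = -2 - 5*(-1) = -2 + 5 = 3)
R = 10 (R = 4 + 6 = 10)
H(g) = 3 - √5 (H(g) = 3 - √(5 + 0) = 3 - √5)
-6 + H(R)*4 = -6 + (3 - √5)*4 = -6 + (12 - 4*√5) = 6 - 4*√5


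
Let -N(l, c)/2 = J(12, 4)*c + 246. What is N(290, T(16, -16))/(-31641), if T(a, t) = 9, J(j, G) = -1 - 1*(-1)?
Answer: 164/10547 ≈ 0.015549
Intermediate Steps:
J(j, G) = 0 (J(j, G) = -1 + 1 = 0)
N(l, c) = -492 (N(l, c) = -2*(0*c + 246) = -2*(0 + 246) = -2*246 = -492)
N(290, T(16, -16))/(-31641) = -492/(-31641) = -492*(-1/31641) = 164/10547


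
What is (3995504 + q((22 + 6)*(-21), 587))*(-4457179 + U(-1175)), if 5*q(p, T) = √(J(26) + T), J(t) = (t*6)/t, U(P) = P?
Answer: -17813371240416 - 4458354*√593/5 ≈ -1.7813e+13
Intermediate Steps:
J(t) = 6 (J(t) = (6*t)/t = 6)
q(p, T) = √(6 + T)/5
(3995504 + q((22 + 6)*(-21), 587))*(-4457179 + U(-1175)) = (3995504 + √(6 + 587)/5)*(-4457179 - 1175) = (3995504 + √593/5)*(-4458354) = -17813371240416 - 4458354*√593/5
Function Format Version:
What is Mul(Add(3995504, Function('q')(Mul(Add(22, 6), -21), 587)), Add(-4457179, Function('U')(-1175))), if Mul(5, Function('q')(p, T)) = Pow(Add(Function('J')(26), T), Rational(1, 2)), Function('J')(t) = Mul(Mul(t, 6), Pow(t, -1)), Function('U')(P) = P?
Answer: Add(-17813371240416, Mul(Rational(-4458354, 5), Pow(593, Rational(1, 2)))) ≈ -1.7813e+13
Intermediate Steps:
Function('J')(t) = 6 (Function('J')(t) = Mul(Mul(6, t), Pow(t, -1)) = 6)
Function('q')(p, T) = Mul(Rational(1, 5), Pow(Add(6, T), Rational(1, 2)))
Mul(Add(3995504, Function('q')(Mul(Add(22, 6), -21), 587)), Add(-4457179, Function('U')(-1175))) = Mul(Add(3995504, Mul(Rational(1, 5), Pow(Add(6, 587), Rational(1, 2)))), Add(-4457179, -1175)) = Mul(Add(3995504, Mul(Rational(1, 5), Pow(593, Rational(1, 2)))), -4458354) = Add(-17813371240416, Mul(Rational(-4458354, 5), Pow(593, Rational(1, 2))))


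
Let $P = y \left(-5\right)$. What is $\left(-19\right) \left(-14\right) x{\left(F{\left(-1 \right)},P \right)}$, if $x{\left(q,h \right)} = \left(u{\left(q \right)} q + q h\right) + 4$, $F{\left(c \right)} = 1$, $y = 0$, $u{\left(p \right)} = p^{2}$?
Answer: $1330$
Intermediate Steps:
$P = 0$ ($P = 0 \left(-5\right) = 0$)
$x{\left(q,h \right)} = 4 + q^{3} + h q$ ($x{\left(q,h \right)} = \left(q^{2} q + q h\right) + 4 = \left(q^{3} + h q\right) + 4 = 4 + q^{3} + h q$)
$\left(-19\right) \left(-14\right) x{\left(F{\left(-1 \right)},P \right)} = \left(-19\right) \left(-14\right) \left(4 + 1^{3} + 0 \cdot 1\right) = 266 \left(4 + 1 + 0\right) = 266 \cdot 5 = 1330$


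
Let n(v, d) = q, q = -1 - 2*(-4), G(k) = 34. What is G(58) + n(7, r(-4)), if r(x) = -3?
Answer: 41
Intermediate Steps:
q = 7 (q = -1 + 8 = 7)
n(v, d) = 7
G(58) + n(7, r(-4)) = 34 + 7 = 41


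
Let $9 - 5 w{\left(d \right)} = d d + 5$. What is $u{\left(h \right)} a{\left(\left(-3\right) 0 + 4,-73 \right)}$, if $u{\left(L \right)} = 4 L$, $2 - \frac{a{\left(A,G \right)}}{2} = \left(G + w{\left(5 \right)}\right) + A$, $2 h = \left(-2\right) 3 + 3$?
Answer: $- \frac{4512}{5} \approx -902.4$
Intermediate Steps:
$h = - \frac{3}{2}$ ($h = \frac{\left(-2\right) 3 + 3}{2} = \frac{-6 + 3}{2} = \frac{1}{2} \left(-3\right) = - \frac{3}{2} \approx -1.5$)
$w{\left(d \right)} = \frac{4}{5} - \frac{d^{2}}{5}$ ($w{\left(d \right)} = \frac{9}{5} - \frac{d d + 5}{5} = \frac{9}{5} - \frac{d^{2} + 5}{5} = \frac{9}{5} - \frac{5 + d^{2}}{5} = \frac{9}{5} - \left(1 + \frac{d^{2}}{5}\right) = \frac{4}{5} - \frac{d^{2}}{5}$)
$a{\left(A,G \right)} = \frac{62}{5} - 2 A - 2 G$ ($a{\left(A,G \right)} = 4 - 2 \left(\left(G + \left(\frac{4}{5} - \frac{5^{2}}{5}\right)\right) + A\right) = 4 - 2 \left(\left(G + \left(\frac{4}{5} - 5\right)\right) + A\right) = 4 - 2 \left(\left(G - \frac{21}{5}\right) + A\right) = 4 - 2 \left(\left(- \frac{21}{5} + G\right) + A\right) = 4 - 2 \left(- \frac{21}{5} + A + G\right) = 4 - \left(- \frac{42}{5} + 2 A + 2 G\right) = \frac{62}{5} - 2 A - 2 G$)
$u{\left(h \right)} a{\left(\left(-3\right) 0 + 4,-73 \right)} = 4 \left(- \frac{3}{2}\right) \left(\frac{62}{5} - 2 \left(\left(-3\right) 0 + 4\right) - -146\right) = - 6 \left(\frac{62}{5} - 2 \left(0 + 4\right) + 146\right) = - 6 \left(\frac{62}{5} - 8 + 146\right) = \left(-6\right) \frac{752}{5} = - \frac{4512}{5}$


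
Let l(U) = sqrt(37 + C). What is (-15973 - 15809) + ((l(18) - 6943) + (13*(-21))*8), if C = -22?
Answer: -40909 + sqrt(15) ≈ -40905.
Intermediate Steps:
l(U) = sqrt(15) (l(U) = sqrt(37 - 22) = sqrt(15))
(-15973 - 15809) + ((l(18) - 6943) + (13*(-21))*8) = (-15973 - 15809) + ((sqrt(15) - 6943) + (13*(-21))*8) = -31782 + ((-6943 + sqrt(15)) - 273*8) = -31782 + ((-6943 + sqrt(15)) - 2184) = -31782 + (-9127 + sqrt(15)) = -40909 + sqrt(15)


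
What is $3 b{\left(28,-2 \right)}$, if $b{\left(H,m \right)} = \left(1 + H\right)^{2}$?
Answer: $2523$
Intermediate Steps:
$3 b{\left(28,-2 \right)} = 3 \left(1 + 28\right)^{2} = 3 \cdot 29^{2} = 3 \cdot 841 = 2523$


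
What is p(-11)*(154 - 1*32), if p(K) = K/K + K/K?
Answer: 244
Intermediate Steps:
p(K) = 2 (p(K) = 1 + 1 = 2)
p(-11)*(154 - 1*32) = 2*(154 - 1*32) = 2*(154 - 32) = 2*122 = 244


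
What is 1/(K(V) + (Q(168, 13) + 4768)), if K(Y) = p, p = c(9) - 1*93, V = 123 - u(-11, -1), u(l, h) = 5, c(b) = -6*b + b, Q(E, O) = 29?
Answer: 1/4659 ≈ 0.00021464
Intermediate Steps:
c(b) = -5*b
V = 118 (V = 123 - 1*5 = 123 - 5 = 118)
p = -138 (p = -5*9 - 1*93 = -45 - 93 = -138)
K(Y) = -138
1/(K(V) + (Q(168, 13) + 4768)) = 1/(-138 + (29 + 4768)) = 1/(-138 + 4797) = 1/4659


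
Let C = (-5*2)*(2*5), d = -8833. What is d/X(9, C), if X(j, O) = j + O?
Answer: 8833/91 ≈ 97.066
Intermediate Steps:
C = -100 (C = -10*10 = -100)
X(j, O) = O + j
d/X(9, C) = -8833/(-100 + 9) = -8833/(-91) = -8833*(-1/91) = 8833/91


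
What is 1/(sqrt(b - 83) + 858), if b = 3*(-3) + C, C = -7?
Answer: 26/22311 - I*sqrt(11)/245421 ≈ 0.0011653 - 1.3514e-5*I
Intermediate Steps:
b = -16 (b = 3*(-3) - 7 = -9 - 7 = -16)
1/(sqrt(b - 83) + 858) = 1/(sqrt(-16 - 83) + 858) = 1/(sqrt(-99) + 858) = 1/(3*I*sqrt(11) + 858) = 1/(858 + 3*I*sqrt(11))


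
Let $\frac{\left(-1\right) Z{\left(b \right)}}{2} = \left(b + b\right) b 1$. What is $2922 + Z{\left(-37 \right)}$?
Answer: $-2554$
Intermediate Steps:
$Z{\left(b \right)} = - 4 b^{2}$ ($Z{\left(b \right)} = - 2 \left(b + b\right) b 1 = - 2 \cdot 2 b b 1 = - 2 \cdot 2 b^{2} \cdot 1 = - 2 \cdot 2 b^{2} = - 4 b^{2}$)
$2922 + Z{\left(-37 \right)} = 2922 - 4 \left(-37\right)^{2} = 2922 - 5476 = -2554$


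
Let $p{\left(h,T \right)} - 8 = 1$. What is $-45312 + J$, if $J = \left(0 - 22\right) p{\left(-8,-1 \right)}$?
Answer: $-45510$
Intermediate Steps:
$p{\left(h,T \right)} = 9$ ($p{\left(h,T \right)} = 8 + 1 = 9$)
$J = -198$ ($J = \left(0 - 22\right) 9 = \left(-22\right) 9 = -198$)
$-45312 + J = -45312 - 198 = -45510$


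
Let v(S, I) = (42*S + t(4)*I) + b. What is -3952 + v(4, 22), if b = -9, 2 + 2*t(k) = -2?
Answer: -3837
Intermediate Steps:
t(k) = -2 (t(k) = -1 + (½)*(-2) = -1 - 1 = -2)
v(S, I) = -9 - 2*I + 42*S (v(S, I) = (42*S - 2*I) - 9 = (-2*I + 42*S) - 9 = -9 - 2*I + 42*S)
-3952 + v(4, 22) = -3952 + (-9 - 2*22 + 42*4) = -3952 + (-9 - 44 + 168) = -3952 + 115 = -3837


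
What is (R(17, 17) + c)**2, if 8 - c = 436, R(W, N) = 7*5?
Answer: 154449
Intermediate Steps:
R(W, N) = 35
c = -428 (c = 8 - 1*436 = 8 - 436 = -428)
(R(17, 17) + c)**2 = (35 - 428)**2 = (-393)**2 = 154449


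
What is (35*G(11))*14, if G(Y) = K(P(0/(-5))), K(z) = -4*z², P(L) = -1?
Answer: -1960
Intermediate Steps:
G(Y) = -4 (G(Y) = -4*(-1)² = -4*1 = -4)
(35*G(11))*14 = (35*(-4))*14 = -140*14 = -1960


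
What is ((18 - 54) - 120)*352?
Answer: -54912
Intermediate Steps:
((18 - 54) - 120)*352 = (-36 - 120)*352 = -156*352 = -54912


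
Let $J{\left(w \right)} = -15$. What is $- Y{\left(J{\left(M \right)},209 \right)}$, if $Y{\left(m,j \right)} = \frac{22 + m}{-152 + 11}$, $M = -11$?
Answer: $\frac{7}{141} \approx 0.049645$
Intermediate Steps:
$Y{\left(m,j \right)} = - \frac{22}{141} - \frac{m}{141}$ ($Y{\left(m,j \right)} = \frac{22 + m}{-141} = \left(22 + m\right) \left(- \frac{1}{141}\right) = - \frac{22}{141} - \frac{m}{141}$)
$- Y{\left(J{\left(M \right)},209 \right)} = - (- \frac{22}{141} - - \frac{5}{47}) = - (- \frac{22}{141} + \frac{5}{47}) = \left(-1\right) \left(- \frac{7}{141}\right) = \frac{7}{141}$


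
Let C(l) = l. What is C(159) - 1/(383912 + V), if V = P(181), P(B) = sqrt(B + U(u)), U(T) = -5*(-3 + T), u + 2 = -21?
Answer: 23434758941935/147388423433 + sqrt(311)/147388423433 ≈ 159.00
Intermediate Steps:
u = -23 (u = -2 - 21 = -23)
U(T) = 15 - 5*T
P(B) = sqrt(130 + B) (P(B) = sqrt(B + (15 - 5*(-23))) = sqrt(B + (15 + 115)) = sqrt(B + 130) = sqrt(130 + B))
V = sqrt(311) (V = sqrt(130 + 181) = sqrt(311) ≈ 17.635)
C(159) - 1/(383912 + V) = 159 - 1/(383912 + sqrt(311))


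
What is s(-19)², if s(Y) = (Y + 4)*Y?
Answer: 81225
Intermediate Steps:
s(Y) = Y*(4 + Y) (s(Y) = (4 + Y)*Y = Y*(4 + Y))
s(-19)² = (-19*(4 - 19))² = (-19*(-15))² = 285² = 81225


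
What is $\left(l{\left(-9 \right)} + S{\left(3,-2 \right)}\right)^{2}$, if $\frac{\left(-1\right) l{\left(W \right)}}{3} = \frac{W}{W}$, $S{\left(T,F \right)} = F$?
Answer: $25$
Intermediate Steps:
$l{\left(W \right)} = -3$ ($l{\left(W \right)} = - 3 \frac{W}{W} = \left(-3\right) 1 = -3$)
$\left(l{\left(-9 \right)} + S{\left(3,-2 \right)}\right)^{2} = \left(-3 - 2\right)^{2} = \left(-5\right)^{2} = 25$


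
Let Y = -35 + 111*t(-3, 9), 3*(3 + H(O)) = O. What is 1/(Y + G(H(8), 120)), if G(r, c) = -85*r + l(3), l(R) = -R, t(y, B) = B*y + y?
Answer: -3/10019 ≈ -0.00029943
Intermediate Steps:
t(y, B) = y + B*y
H(O) = -3 + O/3
Y = -3365 (Y = -35 + 111*(-3*(1 + 9)) = -35 + 111*(-3*10) = -35 + 111*(-30) = -35 - 3330 = -3365)
G(r, c) = -3 - 85*r (G(r, c) = -85*r - 1*3 = -85*r - 3 = -3 - 85*r)
1/(Y + G(H(8), 120)) = 1/(-3365 + (-3 - 85*(-3 + (⅓)*8))) = 1/(-3365 + (-3 - 85*(-3 + 8/3))) = 1/(-3365 + (-3 - 85*(-⅓))) = 1/(-3365 + (-3 + 85/3)) = 1/(-3365 + 76/3) = 1/(-10019/3) = -3/10019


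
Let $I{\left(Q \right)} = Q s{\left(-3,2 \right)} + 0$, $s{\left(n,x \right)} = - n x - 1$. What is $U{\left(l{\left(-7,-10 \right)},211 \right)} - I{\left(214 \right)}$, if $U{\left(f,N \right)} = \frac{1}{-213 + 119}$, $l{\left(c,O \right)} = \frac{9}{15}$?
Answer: $- \frac{100581}{94} \approx -1070.0$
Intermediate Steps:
$s{\left(n,x \right)} = -1 - n x$ ($s{\left(n,x \right)} = - n x - 1 = -1 - n x$)
$l{\left(c,O \right)} = \frac{3}{5}$ ($l{\left(c,O \right)} = 9 \cdot \frac{1}{15} = \frac{3}{5}$)
$U{\left(f,N \right)} = - \frac{1}{94}$ ($U{\left(f,N \right)} = \frac{1}{-94} = - \frac{1}{94}$)
$I{\left(Q \right)} = 5 Q$ ($I{\left(Q \right)} = Q \left(-1 - \left(-3\right) 2\right) + 0 = Q \left(-1 + 6\right) + 0 = Q 5 + 0 = 5 Q + 0 = 5 Q$)
$U{\left(l{\left(-7,-10 \right)},211 \right)} - I{\left(214 \right)} = - \frac{1}{94} - 5 \cdot 214 = - \frac{1}{94} - 1070 = - \frac{100581}{94}$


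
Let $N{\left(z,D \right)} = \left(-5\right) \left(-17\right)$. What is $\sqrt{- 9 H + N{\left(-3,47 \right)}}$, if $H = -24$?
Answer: $\sqrt{301} \approx 17.349$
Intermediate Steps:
$N{\left(z,D \right)} = 85$
$\sqrt{- 9 H + N{\left(-3,47 \right)}} = \sqrt{\left(-9\right) \left(-24\right) + 85} = \sqrt{216 + 85} = \sqrt{301}$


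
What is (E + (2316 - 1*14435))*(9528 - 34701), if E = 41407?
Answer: -737266824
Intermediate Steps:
(E + (2316 - 1*14435))*(9528 - 34701) = (41407 + (2316 - 1*14435))*(9528 - 34701) = (41407 + (2316 - 14435))*(-25173) = (41407 - 12119)*(-25173) = 29288*(-25173) = -737266824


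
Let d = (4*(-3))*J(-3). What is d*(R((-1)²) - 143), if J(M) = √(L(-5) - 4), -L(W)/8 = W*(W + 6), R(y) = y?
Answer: 10224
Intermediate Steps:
L(W) = -8*W*(6 + W) (L(W) = -8*W*(W + 6) = -8*W*(6 + W))
J(M) = 6 (J(M) = √(-8*(-5)*(6 - 5) - 4) = √(-8*(-5)*1 - 4) = √(40 - 4) = √36 = 6)
d = -72 (d = (4*(-3))*6 = -12*6 = -72)
d*(R((-1)²) - 143) = -72*((-1)² - 143) = -72*(1 - 143) = -72*(-142) = 10224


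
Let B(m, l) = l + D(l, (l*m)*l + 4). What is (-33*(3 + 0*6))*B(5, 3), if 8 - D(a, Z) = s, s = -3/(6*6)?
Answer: -4389/4 ≈ -1097.3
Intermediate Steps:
s = -1/12 (s = -3/36 = -3*1/36 = -1/12 ≈ -0.083333)
D(a, Z) = 97/12 (D(a, Z) = 8 - 1*(-1/12) = 8 + 1/12 = 97/12)
B(m, l) = 97/12 + l (B(m, l) = l + 97/12 = 97/12 + l)
(-33*(3 + 0*6))*B(5, 3) = (-33*(3 + 0*6))*(97/12 + 3) = -33*(3 + 0)*(133/12) = -33*3*(133/12) = -99*133/12 = -4389/4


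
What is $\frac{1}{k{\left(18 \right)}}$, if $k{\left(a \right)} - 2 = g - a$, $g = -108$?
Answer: $- \frac{1}{124} \approx -0.0080645$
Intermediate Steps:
$k{\left(a \right)} = -106 - a$ ($k{\left(a \right)} = 2 - \left(108 + a\right) = -106 - a$)
$\frac{1}{k{\left(18 \right)}} = \frac{1}{-106 - 18} = \frac{1}{-124} = - \frac{1}{124}$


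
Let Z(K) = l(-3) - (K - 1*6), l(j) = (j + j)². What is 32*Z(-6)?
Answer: 1536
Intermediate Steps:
l(j) = 4*j² (l(j) = (2*j)² = 4*j²)
Z(K) = 42 - K (Z(K) = 4*(-3)² - (K - 1*6) = 4*9 - (K - 6) = 36 - (-6 + K) = 36 + (6 - K) = 42 - K)
32*Z(-6) = 32*(42 - 1*(-6)) = 32*(42 + 6) = 32*48 = 1536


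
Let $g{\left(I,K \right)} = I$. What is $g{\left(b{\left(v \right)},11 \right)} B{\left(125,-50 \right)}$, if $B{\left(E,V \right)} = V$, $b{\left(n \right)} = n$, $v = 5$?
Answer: $-250$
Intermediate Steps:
$g{\left(b{\left(v \right)},11 \right)} B{\left(125,-50 \right)} = 5 \left(-50\right) = -250$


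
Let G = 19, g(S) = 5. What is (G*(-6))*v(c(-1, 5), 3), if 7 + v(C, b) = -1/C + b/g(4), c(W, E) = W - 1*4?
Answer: 3534/5 ≈ 706.80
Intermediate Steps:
c(W, E) = -4 + W (c(W, E) = W - 4 = -4 + W)
v(C, b) = -7 - 1/C + b/5 (v(C, b) = -7 + (-1/C + b/5) = -7 - 1/C + b/5)
(G*(-6))*v(c(-1, 5), 3) = (19*(-6))*(-7 - 1/(-4 - 1) + (⅕)*3) = -114*(-7 - 1/(-5) + ⅗) = -114*(-7 - 1*(-⅕) + ⅗) = -114*(-7 + ⅕ + ⅗) = -114*(-31/5) = 3534/5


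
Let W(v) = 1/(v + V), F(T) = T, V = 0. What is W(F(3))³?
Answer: 1/27 ≈ 0.037037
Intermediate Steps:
W(v) = 1/v (W(v) = 1/(v + 0) = 1/v)
W(F(3))³ = (1/3)³ = (⅓)³ = 1/27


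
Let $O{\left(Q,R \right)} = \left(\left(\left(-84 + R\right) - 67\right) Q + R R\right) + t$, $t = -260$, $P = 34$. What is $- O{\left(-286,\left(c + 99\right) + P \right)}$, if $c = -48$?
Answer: $-25841$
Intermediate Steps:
$O{\left(Q,R \right)} = -260 + R^{2} + Q \left(-151 + R\right)$ ($O{\left(Q,R \right)} = \left(\left(\left(-84 + R\right) - 67\right) Q + R R\right) - 260 = \left(\left(-151 + R\right) Q + R^{2}\right) - 260 = \left(Q \left(-151 + R\right) + R^{2}\right) - 260 = \left(R^{2} + Q \left(-151 + R\right)\right) - 260 = -260 + R^{2} + Q \left(-151 + R\right)$)
$- O{\left(-286,\left(c + 99\right) + P \right)} = - (-260 + \left(\left(-48 + 99\right) + 34\right)^{2} - -43186 - 286 \left(\left(-48 + 99\right) + 34\right)) = - (-260 + \left(51 + 34\right)^{2} + 43186 - 286 \left(51 + 34\right)) = - (-260 + 85^{2} + 43186 - 24310) = - (-260 + 7225 + 43186 - 24310) = \left(-1\right) 25841 = -25841$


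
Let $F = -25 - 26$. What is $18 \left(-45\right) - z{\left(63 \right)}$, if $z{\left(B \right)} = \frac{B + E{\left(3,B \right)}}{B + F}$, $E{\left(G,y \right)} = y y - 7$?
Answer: $- \frac{13745}{12} \approx -1145.4$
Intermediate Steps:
$F = -51$ ($F = -25 - 26 = -51$)
$E{\left(G,y \right)} = -7 + y^{2}$ ($E{\left(G,y \right)} = y^{2} - 7 = -7 + y^{2}$)
$z{\left(B \right)} = \frac{-7 + B + B^{2}}{-51 + B}$ ($z{\left(B \right)} = \frac{B + \left(-7 + B^{2}\right)}{B - 51} = \frac{-7 + B + B^{2}}{-51 + B}$)
$18 \left(-45\right) - z{\left(63 \right)} = 18 \left(-45\right) - \frac{-7 + 63 + 63^{2}}{-51 + 63} = -810 - \frac{-7 + 63 + 3969}{12} = -810 - \frac{1}{12} \cdot 4025 = -810 - \frac{4025}{12} = - \frac{13745}{12}$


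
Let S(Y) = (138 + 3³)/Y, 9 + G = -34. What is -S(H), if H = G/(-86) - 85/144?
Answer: 23760/13 ≈ 1827.7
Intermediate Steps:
G = -43 (G = -9 - 34 = -43)
H = -13/144 (H = -43/(-86) - 85/144 = -43*(-1/86) - 85*1/144 = ½ - 85/144 = -13/144 ≈ -0.090278)
S(Y) = 165/Y (S(Y) = (138 + 27)/Y = 165/Y)
-S(H) = -165/(-13/144) = -165*(-144)/13 = -1*(-23760/13) = 23760/13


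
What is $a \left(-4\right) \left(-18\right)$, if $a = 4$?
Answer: $288$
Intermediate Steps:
$a \left(-4\right) \left(-18\right) = 4 \left(-4\right) \left(-18\right) = \left(-16\right) \left(-18\right) = 288$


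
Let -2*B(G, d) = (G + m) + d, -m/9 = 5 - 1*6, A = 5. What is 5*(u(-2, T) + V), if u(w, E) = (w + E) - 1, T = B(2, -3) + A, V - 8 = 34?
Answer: 200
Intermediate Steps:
V = 42 (V = 8 + 34 = 42)
m = 9 (m = -9*(5 - 1*6) = -9*(5 - 6) = -9*(-1) = 9)
B(G, d) = -9/2 - G/2 - d/2 (B(G, d) = -((G + 9) + d)/2 = -((9 + G) + d)/2 = -(9 + G + d)/2 = -9/2 - G/2 - d/2)
T = 1 (T = (-9/2 - 1/2*2 - 1/2*(-3)) + 5 = (-9/2 - 1 + 3/2) + 5 = -4 + 5 = 1)
u(w, E) = -1 + E + w (u(w, E) = (E + w) - 1 = -1 + E + w)
5*(u(-2, T) + V) = 5*((-1 + 1 - 2) + 42) = 5*(-2 + 42) = 5*40 = 200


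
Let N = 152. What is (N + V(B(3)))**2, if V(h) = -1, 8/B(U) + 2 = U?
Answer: 22801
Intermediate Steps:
B(U) = 8/(-2 + U)
(N + V(B(3)))**2 = (152 - 1)**2 = 151**2 = 22801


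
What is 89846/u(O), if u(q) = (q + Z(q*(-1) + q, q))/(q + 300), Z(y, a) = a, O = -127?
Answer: -7771679/127 ≈ -61194.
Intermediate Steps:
u(q) = 2*q/(300 + q) (u(q) = (q + q)/(q + 300) = (2*q)/(300 + q) = 2*q/(300 + q))
89846/u(O) = 89846/((2*(-127)/(300 - 127))) = 89846/((2*(-127)/173)) = 89846/((2*(-127)*(1/173))) = 89846/(-254/173) = 89846*(-173/254) = -7771679/127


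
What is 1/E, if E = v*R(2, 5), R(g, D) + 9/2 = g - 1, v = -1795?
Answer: 2/12565 ≈ 0.00015917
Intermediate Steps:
R(g, D) = -11/2 + g (R(g, D) = -9/2 + (g - 1) = -9/2 + (-1 + g) = -11/2 + g)
E = 12565/2 (E = -1795*(-11/2 + 2) = -1795*(-7/2) = 12565/2 ≈ 6282.5)
1/E = 1/(12565/2) = 2/12565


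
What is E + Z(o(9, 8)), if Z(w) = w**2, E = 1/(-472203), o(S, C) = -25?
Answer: 295126874/472203 ≈ 625.00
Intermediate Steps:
E = -1/472203 ≈ -2.1177e-6
E + Z(o(9, 8)) = -1/472203 + (-25)**2 = -1/472203 + 625 = 295126874/472203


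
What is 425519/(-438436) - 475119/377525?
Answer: -368953334359/165520550900 ≈ -2.2290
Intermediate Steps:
425519/(-438436) - 475119/377525 = 425519*(-1/438436) - 475119*1/377525 = -425519/438436 - 475119/377525 = -368953334359/165520550900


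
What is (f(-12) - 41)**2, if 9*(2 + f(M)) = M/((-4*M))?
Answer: 2399401/1296 ≈ 1851.4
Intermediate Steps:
f(M) = -73/36 (f(M) = -2 + (M/((-4*M)))/9 = -2 + (M*(-1/(4*M)))/9 = -2 + (1/9)*(-1/4) = -2 - 1/36 = -73/36)
(f(-12) - 41)**2 = (-73/36 - 41)**2 = (-1549/36)**2 = 2399401/1296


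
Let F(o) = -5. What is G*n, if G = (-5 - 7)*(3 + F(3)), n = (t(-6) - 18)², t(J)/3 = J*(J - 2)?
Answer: 381024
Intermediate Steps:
t(J) = 3*J*(-2 + J) (t(J) = 3*(J*(J - 2)) = 3*(J*(-2 + J)) = 3*J*(-2 + J))
n = 15876 (n = (3*(-6)*(-2 - 6) - 18)² = (3*(-6)*(-8) - 18)² = (144 - 18)² = 126² = 15876)
G = 24 (G = (-5 - 7)*(3 - 5) = -12*(-2) = 24)
G*n = 24*15876 = 381024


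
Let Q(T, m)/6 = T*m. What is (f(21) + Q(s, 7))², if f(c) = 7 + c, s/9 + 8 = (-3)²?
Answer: 164836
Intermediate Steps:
s = 9 (s = -72 + 9*(-3)² = -72 + 9*9 = -72 + 81 = 9)
Q(T, m) = 6*T*m (Q(T, m) = 6*(T*m) = 6*T*m)
(f(21) + Q(s, 7))² = ((7 + 21) + 6*9*7)² = (28 + 378)² = 406² = 164836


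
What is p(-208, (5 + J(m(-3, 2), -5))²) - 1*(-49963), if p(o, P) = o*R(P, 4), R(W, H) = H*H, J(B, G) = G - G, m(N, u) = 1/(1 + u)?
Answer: 46635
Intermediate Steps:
J(B, G) = 0
R(W, H) = H²
p(o, P) = 16*o (p(o, P) = o*4² = o*16 = 16*o)
p(-208, (5 + J(m(-3, 2), -5))²) - 1*(-49963) = 16*(-208) - 1*(-49963) = -3328 + 49963 = 46635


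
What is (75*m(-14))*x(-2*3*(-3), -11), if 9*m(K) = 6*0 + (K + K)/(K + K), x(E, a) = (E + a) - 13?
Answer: -50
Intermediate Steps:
x(E, a) = -13 + E + a
m(K) = ⅑ (m(K) = (6*0 + (K + K)/(K + K))/9 = (0 + (2*K)/((2*K)))/9 = (0 + (2*K)*(1/(2*K)))/9 = (0 + 1)/9 = (⅑)*1 = ⅑)
(75*m(-14))*x(-2*3*(-3), -11) = (75*(⅑))*(-13 - 2*3*(-3) - 11) = 25*(-13 - 6*(-3) - 11)/3 = 25*(-13 + 18 - 11)/3 = (25/3)*(-6) = -50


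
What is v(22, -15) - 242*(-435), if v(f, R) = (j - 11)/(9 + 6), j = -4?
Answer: 105269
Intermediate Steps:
v(f, R) = -1 (v(f, R) = (-4 - 11)/(9 + 6) = -15/15 = -15*1/15 = -1)
v(22, -15) - 242*(-435) = -1 - 242*(-435) = -1 + 105270 = 105269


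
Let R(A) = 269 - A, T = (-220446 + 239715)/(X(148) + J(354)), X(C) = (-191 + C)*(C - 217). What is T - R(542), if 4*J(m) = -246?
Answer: 541647/1937 ≈ 279.63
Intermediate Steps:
J(m) = -123/2 (J(m) = (¼)*(-246) = -123/2)
X(C) = (-217 + C)*(-191 + C) (X(C) = (-191 + C)*(-217 + C) = (-217 + C)*(-191 + C))
T = 12846/1937 (T = (-220446 + 239715)/((41447 + 148² - 408*148) - 123/2) = 19269/((41447 + 21904 - 60384) - 123/2) = 19269/(2967 - 123/2) = 19269/(5811/2) = 19269*(2/5811) = 12846/1937 ≈ 6.6319)
T - R(542) = 12846/1937 - (269 - 1*542) = 12846/1937 - (269 - 542) = 12846/1937 - 1*(-273) = 12846/1937 + 273 = 541647/1937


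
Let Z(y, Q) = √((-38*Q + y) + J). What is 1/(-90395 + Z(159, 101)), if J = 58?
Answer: -90395/8171259646 - I*√3621/8171259646 ≈ -1.1063e-5 - 7.3642e-9*I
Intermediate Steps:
Z(y, Q) = √(58 + y - 38*Q) (Z(y, Q) = √((-38*Q + y) + 58) = √((y - 38*Q) + 58) = √(58 + y - 38*Q))
1/(-90395 + Z(159, 101)) = 1/(-90395 + √(58 + 159 - 38*101)) = 1/(-90395 + √(58 + 159 - 3838)) = 1/(-90395 + √(-3621)) = 1/(-90395 + I*√3621)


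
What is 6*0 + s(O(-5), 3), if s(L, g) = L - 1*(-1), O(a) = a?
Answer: -4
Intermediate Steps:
s(L, g) = 1 + L (s(L, g) = L + 1 = 1 + L)
6*0 + s(O(-5), 3) = 6*0 + (1 - 5) = 0 - 4 = -4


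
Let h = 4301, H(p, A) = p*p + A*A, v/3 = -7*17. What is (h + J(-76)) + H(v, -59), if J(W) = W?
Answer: 135155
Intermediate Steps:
v = -357 (v = 3*(-7*17) = 3*(-119) = -357)
H(p, A) = A**2 + p**2 (H(p, A) = p**2 + A**2 = A**2 + p**2)
(h + J(-76)) + H(v, -59) = (4301 - 76) + ((-59)**2 + (-357)**2) = 4225 + (3481 + 127449) = 4225 + 130930 = 135155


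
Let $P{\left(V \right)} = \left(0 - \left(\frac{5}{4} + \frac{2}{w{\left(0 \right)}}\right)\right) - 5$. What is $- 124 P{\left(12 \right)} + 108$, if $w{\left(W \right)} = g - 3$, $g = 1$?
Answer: $759$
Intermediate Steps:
$w{\left(W \right)} = -2$ ($w{\left(W \right)} = 1 - 3 = -2$)
$P{\left(V \right)} = - \frac{21}{4}$ ($P{\left(V \right)} = \left(0 - \left(-1 + \frac{5}{4}\right)\right) - 5 = \left(0 - \frac{1}{4}\right) - 5 = - \frac{1}{4} - 5 = - \frac{21}{4}$)
$- 124 P{\left(12 \right)} + 108 = \left(-124\right) \left(- \frac{21}{4}\right) + 108 = 651 + 108 = 759$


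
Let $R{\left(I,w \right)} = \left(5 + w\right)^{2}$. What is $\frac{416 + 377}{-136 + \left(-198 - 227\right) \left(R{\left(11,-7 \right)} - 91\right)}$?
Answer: $\frac{793}{36839} \approx 0.021526$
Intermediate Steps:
$\frac{416 + 377}{-136 + \left(-198 - 227\right) \left(R{\left(11,-7 \right)} - 91\right)} = \frac{416 + 377}{-136 + \left(-198 - 227\right) \left(\left(5 - 7\right)^{2} - 91\right)} = \frac{793}{-136 - 425 \left(\left(-2\right)^{2} - 91\right)} = \frac{793}{-136 - 425 \left(4 - 91\right)} = \frac{793}{-136 - -36975} = \frac{793}{-136 + 36975} = \frac{793}{36839}$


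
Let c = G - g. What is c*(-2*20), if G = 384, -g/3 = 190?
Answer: -38160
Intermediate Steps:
g = -570 (g = -3*190 = -570)
c = 954 (c = 384 - 1*(-570) = 384 + 570 = 954)
c*(-2*20) = 954*(-2*20) = 954*(-40) = -38160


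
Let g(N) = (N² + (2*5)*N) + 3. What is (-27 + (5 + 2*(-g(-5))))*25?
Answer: 550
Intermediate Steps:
g(N) = 3 + N² + 10*N (g(N) = (N² + 10*N) + 3 = 3 + N² + 10*N)
(-27 + (5 + 2*(-g(-5))))*25 = (-27 + (5 + 2*(-(3 + (-5)² + 10*(-5)))))*25 = (-27 + (5 + 2*(-(3 + 25 - 50))))*25 = (-27 + (5 + 2*(-1*(-22))))*25 = (-27 + (5 + 2*22))*25 = (-27 + (5 + 44))*25 = (-27 + 49)*25 = 22*25 = 550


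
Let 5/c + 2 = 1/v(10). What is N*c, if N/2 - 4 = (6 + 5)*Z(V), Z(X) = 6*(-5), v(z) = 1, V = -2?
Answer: 3260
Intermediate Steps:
Z(X) = -30
c = -5 (c = 5/(-2 + 1/1) = 5/(-2 + 1) = 5/(-1) = 5*(-1) = -5)
N = -652 (N = 8 + 2*((6 + 5)*(-30)) = 8 + 2*(11*(-30)) = 8 + 2*(-330) = 8 - 660 = -652)
N*c = -652*(-5) = 3260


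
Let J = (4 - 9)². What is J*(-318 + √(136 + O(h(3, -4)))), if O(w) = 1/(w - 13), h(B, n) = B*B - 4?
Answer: -7950 + 25*√2174/4 ≈ -7658.6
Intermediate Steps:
h(B, n) = -4 + B² (h(B, n) = B² - 4 = -4 + B²)
J = 25 (J = (-5)² = 25)
O(w) = 1/(-13 + w)
J*(-318 + √(136 + O(h(3, -4)))) = 25*(-318 + √(136 + 1/(-13 + (-4 + 3²)))) = 25*(-318 + √(136 + 1/(-13 + (-4 + 9)))) = 25*(-318 + √(136 + 1/(-13 + 5))) = 25*(-318 + √(136 + 1/(-8))) = 25*(-318 + √(136 - ⅛)) = 25*(-318 + √(1087/8)) = 25*(-318 + √2174/4) = -7950 + 25*√2174/4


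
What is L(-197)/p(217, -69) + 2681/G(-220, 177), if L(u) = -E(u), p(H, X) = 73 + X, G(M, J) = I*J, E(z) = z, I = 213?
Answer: 7437821/150804 ≈ 49.321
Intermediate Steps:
G(M, J) = 213*J
L(u) = -u
L(-197)/p(217, -69) + 2681/G(-220, 177) = (-1*(-197))/(73 - 69) + 2681/((213*177)) = 197/4 + 2681/37701 = 7437821/150804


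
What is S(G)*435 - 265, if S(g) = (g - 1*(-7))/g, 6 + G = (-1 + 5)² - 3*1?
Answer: 605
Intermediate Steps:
G = 7 (G = -6 + ((-1 + 5)² - 3*1) = -6 + (4² - 3) = -6 + (16 - 3) = -6 + 13 = 7)
S(g) = (7 + g)/g (S(g) = (g + 7)/g = (7 + g)/g)
S(G)*435 - 265 = ((7 + 7)/7)*435 - 265 = ((⅐)*14)*435 - 265 = 2*435 - 265 = 870 - 265 = 605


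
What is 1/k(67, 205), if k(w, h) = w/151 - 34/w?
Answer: -10117/645 ≈ -15.685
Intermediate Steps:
k(w, h) = -34/w + w/151 (k(w, h) = w*(1/151) - 34/w = w/151 - 34/w = -34/w + w/151)
1/k(67, 205) = 1/(-34/67 + (1/151)*67) = 1/(-34*1/67 + 67/151) = 1/(-34/67 + 67/151) = 1/(-645/10117) = -10117/645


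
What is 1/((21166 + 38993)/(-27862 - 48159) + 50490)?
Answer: 6911/348930921 ≈ 1.9806e-5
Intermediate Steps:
1/((21166 + 38993)/(-27862 - 48159) + 50490) = 1/(60159/(-76021) + 50490) = 1/(60159*(-1/76021) + 50490) = 1/(-5469/6911 + 50490) = 1/(348930921/6911) = 6911/348930921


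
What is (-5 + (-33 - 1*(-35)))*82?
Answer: -246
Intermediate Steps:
(-5 + (-33 - 1*(-35)))*82 = (-5 + (-33 + 35))*82 = (-5 + 2)*82 = -3*82 = -246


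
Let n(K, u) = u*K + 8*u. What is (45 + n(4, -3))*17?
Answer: 153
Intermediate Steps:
n(K, u) = 8*u + K*u (n(K, u) = K*u + 8*u = 8*u + K*u)
(45 + n(4, -3))*17 = (45 - 3*(8 + 4))*17 = (45 - 3*12)*17 = (45 - 36)*17 = 9*17 = 153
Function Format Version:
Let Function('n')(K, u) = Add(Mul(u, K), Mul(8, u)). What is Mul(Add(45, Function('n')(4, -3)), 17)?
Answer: 153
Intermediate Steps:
Function('n')(K, u) = Add(Mul(8, u), Mul(K, u)) (Function('n')(K, u) = Add(Mul(K, u), Mul(8, u)) = Add(Mul(8, u), Mul(K, u)))
Mul(Add(45, Function('n')(4, -3)), 17) = Mul(Add(45, Mul(-3, Add(8, 4))), 17) = Mul(Add(45, Mul(-3, 12)), 17) = Mul(Add(45, -36), 17) = Mul(9, 17) = 153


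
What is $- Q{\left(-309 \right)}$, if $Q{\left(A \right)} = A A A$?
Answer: $29503629$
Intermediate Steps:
$Q{\left(A \right)} = A^{3}$ ($Q{\left(A \right)} = A^{2} A = A^{3}$)
$- Q{\left(-309 \right)} = - \left(-309\right)^{3} = \left(-1\right) \left(-29503629\right) = 29503629$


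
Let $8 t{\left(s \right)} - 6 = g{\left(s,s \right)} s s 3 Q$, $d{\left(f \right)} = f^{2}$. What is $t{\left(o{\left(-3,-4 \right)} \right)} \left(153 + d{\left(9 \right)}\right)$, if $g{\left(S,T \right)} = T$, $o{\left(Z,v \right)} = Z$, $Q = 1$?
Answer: $- \frac{8775}{4} \approx -2193.8$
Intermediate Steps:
$t{\left(s \right)} = \frac{3}{4} + \frac{3 s^{3}}{8}$ ($t{\left(s \right)} = \frac{3}{4} + \frac{s s s 3 \cdot 1}{8} = \frac{3}{4} + \frac{s s^{2} \cdot 3 \cdot 1}{8} = \frac{3}{4} + \frac{s 3 s^{2} \cdot 1}{8} = \frac{3}{4} + \frac{3 s^{3} \cdot 1}{8} = \frac{3}{4} + \frac{3 s^{3}}{8}$)
$t{\left(o{\left(-3,-4 \right)} \right)} \left(153 + d{\left(9 \right)}\right) = \left(\frac{3}{4} + \frac{3 \left(-3\right)^{3}}{8}\right) \left(153 + 9^{2}\right) = \left(\frac{3}{4} + \frac{3}{8} \left(-27\right)\right) \left(153 + 81\right) = \left(\frac{3}{4} - \frac{81}{8}\right) 234 = \left(- \frac{75}{8}\right) 234 = - \frac{8775}{4}$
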